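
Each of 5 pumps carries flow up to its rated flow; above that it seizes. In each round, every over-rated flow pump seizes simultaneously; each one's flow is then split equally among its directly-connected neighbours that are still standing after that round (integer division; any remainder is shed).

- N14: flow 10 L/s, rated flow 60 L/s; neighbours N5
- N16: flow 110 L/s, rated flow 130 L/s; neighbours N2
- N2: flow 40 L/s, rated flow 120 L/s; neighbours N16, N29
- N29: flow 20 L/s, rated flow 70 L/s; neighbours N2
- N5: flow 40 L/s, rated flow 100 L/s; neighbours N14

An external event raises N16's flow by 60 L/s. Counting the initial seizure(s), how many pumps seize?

Round 1 — N16 at 170 > 130. N16 seizes.
  N16 sheds 170 L/s to N2: 170 each.
    N2: 40+170 = 210 > 120
Round 2 — N2 seizes.
  N2 sheds 210 L/s to N29: 210 each.
    N29: 20+210 = 230 > 70
Round 3 — N29 seizes.
  N29 sheds 230 L/s: no online neighbours, lost.
No further seizures.

3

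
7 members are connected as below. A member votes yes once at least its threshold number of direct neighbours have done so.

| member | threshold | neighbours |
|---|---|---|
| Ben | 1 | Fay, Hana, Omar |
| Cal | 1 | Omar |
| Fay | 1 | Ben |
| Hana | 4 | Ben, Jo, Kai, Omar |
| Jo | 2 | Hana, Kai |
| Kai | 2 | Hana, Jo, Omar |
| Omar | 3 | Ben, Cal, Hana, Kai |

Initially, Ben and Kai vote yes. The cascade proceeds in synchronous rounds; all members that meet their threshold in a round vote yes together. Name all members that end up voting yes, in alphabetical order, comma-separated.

Round 1 — Ben, Kai vote yes (initial).
Round 2 — checking thresholds:
  Fay: 1 of 1 neighbours ≥ 1, votes yes.
  Hana: 2 of 4 neighbours < 4, not yet.
  Jo: 1 of 2 neighbours < 2, not yet.
  Omar: 2 of 4 neighbours < 3, not yet.
Round 3 — no new yes votes; cascade stops.

Ben, Fay, Kai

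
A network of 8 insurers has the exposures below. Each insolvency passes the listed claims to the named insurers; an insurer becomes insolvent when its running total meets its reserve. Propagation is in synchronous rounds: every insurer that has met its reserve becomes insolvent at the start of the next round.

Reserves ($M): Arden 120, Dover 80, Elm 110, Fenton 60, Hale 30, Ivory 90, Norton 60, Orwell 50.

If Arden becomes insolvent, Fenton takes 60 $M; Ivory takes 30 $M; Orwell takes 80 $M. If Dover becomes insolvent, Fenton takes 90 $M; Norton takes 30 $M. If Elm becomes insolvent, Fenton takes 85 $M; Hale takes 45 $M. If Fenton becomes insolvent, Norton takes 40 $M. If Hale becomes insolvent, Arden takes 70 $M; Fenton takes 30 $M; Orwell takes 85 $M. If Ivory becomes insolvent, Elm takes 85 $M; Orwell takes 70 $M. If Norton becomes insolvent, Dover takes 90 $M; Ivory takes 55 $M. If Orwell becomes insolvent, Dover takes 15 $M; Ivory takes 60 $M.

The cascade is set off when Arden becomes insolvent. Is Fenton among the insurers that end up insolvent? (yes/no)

yes

Round 1 — Arden becomes insolvent (initial).
  Fenton: +60 → 60 ≥ 60
  Ivory: +30 → 30 < 90
  Orwell: +80 → 80 ≥ 50
Round 2 — Fenton, Orwell become insolvent.
  Dover: +15 → 15 < 80
  Ivory: +60 → 90 ≥ 90
  Norton: +40 → 40 < 60
Round 3 — Ivory becomes insolvent.
  Elm: +85 → 85 < 110
No further insolvencies.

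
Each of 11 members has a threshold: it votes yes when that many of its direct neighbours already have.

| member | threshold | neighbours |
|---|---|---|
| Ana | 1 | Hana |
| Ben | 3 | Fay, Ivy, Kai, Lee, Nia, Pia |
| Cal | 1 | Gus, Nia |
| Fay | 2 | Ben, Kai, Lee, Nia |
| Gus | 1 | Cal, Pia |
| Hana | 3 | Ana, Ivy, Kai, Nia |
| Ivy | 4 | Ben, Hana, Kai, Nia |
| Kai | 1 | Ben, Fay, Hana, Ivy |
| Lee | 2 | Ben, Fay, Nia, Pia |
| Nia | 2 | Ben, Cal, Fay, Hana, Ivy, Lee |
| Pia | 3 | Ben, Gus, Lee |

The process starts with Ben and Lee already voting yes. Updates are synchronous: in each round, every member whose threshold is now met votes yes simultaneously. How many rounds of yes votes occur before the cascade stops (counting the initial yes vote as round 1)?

5

Round 1 — Ben, Lee vote yes (initial).
Round 2 — checking thresholds:
  Fay: 2 of 4 neighbours ≥ 2, votes yes.
  Ivy: 1 of 4 neighbours < 4, below threshold.
  Kai: 1 of 4 neighbours ≥ 1, votes yes.
  Nia: 2 of 6 neighbours ≥ 2, votes yes.
  Pia: 2 of 3 neighbours < 3, below threshold.
Round 3 — checking thresholds:
  Cal: 1 of 2 neighbours ≥ 1, votes yes.
  Hana: 2 of 4 neighbours < 3, below threshold.
  Ivy: 3 of 4 neighbours < 4, below threshold.
  Pia: 2 of 3 neighbours < 3, below threshold.
Round 4 — checking thresholds:
  Gus: 1 of 2 neighbours ≥ 1, votes yes.
  Hana: 2 of 4 neighbours < 3, below threshold.
  Ivy: 3 of 4 neighbours < 4, below threshold.
  Pia: 2 of 3 neighbours < 3, below threshold.
Round 5 — checking thresholds:
  Hana: 2 of 4 neighbours < 3, below threshold.
  Ivy: 3 of 4 neighbours < 4, below threshold.
  Pia: 3 of 3 neighbours ≥ 3, votes yes.
Round 6 — no new yes votes; cascade stops.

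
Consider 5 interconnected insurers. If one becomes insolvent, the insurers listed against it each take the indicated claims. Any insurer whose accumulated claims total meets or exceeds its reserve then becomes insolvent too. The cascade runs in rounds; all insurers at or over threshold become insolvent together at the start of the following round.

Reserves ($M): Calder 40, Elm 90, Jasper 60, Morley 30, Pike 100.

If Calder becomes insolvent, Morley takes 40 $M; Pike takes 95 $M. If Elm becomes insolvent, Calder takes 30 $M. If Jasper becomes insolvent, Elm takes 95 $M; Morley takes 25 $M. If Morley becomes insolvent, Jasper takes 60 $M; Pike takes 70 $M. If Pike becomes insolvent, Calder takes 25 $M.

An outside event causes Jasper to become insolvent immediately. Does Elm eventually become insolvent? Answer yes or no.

yes

Round 1 — Jasper becomes insolvent (initial).
  Elm: +95 → 95 ≥ 90
  Morley: +25 → 25 < 30
Round 2 — Elm becomes insolvent.
  Calder: +30 → 30 < 40
No further insolvencies.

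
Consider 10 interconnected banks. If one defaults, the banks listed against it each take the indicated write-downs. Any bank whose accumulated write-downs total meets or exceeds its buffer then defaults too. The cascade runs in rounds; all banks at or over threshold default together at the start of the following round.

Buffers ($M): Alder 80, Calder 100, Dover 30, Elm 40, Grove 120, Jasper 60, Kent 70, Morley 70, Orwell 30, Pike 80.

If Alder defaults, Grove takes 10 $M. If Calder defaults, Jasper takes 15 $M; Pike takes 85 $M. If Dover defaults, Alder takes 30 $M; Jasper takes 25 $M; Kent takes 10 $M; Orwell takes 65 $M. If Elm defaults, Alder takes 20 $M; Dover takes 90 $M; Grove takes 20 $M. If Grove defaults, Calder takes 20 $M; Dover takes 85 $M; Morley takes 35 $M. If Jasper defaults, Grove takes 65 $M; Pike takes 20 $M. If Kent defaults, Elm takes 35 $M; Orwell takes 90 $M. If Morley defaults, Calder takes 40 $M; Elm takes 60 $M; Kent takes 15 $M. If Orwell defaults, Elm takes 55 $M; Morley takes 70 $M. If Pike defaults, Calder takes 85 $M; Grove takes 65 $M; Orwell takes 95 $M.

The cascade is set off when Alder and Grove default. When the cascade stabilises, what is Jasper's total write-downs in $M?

Round 1 — Alder, Grove default (initial).
  Calder: +20 → 20 < 100
  Dover: +85 → 85 ≥ 30
  Morley: +35 → 35 < 70
Round 2 — Dover defaults.
  Jasper: +25 → 25 < 60
  Kent: +10 → 10 < 70
  Orwell: +65 → 65 ≥ 30
Round 3 — Orwell defaults.
  Elm: +55 → 55 ≥ 40
  Morley: +70 → 105 ≥ 70
Round 4 — Elm, Morley default.
  Calder: +40 → 60 < 100
  Kent: +15 → 25 < 70
No further defaults.

25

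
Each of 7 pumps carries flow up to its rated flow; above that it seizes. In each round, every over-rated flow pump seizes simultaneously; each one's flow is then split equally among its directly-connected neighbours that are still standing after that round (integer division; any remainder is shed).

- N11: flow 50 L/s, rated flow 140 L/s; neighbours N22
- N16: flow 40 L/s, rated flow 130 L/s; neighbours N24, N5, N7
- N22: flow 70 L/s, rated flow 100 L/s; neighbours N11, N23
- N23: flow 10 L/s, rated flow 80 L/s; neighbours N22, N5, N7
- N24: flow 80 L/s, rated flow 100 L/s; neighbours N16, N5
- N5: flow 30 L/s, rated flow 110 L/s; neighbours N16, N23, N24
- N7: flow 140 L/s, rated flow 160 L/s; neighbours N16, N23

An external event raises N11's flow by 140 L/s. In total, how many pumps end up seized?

7

Round 1 — N11 at 190 > 140. N11 seizes.
  N11 sheds 190 L/s to N22: 190 each.
    N22: 70+190 = 260 > 100
Round 2 — N22 seizes.
  N22 sheds 260 L/s to N23: 260 each.
    N23: 10+260 = 270 > 80
Round 3 — N23 seizes.
  N23 sheds 270 L/s to N5, N7: 135 each.
    N5: 30+135 = 165 > 110
    N7: 140+135 = 275 > 160
Round 4 — N5, N7 seize.
  N5 sheds 165 L/s to N16, N24: 82 each (1 lost).
    N16: 40+82 = 122 ≤ 130
    N24: 80+82 = 162 > 100
  N7 sheds 275 L/s to N16: 275 each.
    N16: 122+275 = 397 > 130
Round 5 — N16, N24 seize.
  N16 sheds 397 L/s: no online neighbours, lost.
  N24 sheds 162 L/s: no online neighbours, lost.
No further seizures.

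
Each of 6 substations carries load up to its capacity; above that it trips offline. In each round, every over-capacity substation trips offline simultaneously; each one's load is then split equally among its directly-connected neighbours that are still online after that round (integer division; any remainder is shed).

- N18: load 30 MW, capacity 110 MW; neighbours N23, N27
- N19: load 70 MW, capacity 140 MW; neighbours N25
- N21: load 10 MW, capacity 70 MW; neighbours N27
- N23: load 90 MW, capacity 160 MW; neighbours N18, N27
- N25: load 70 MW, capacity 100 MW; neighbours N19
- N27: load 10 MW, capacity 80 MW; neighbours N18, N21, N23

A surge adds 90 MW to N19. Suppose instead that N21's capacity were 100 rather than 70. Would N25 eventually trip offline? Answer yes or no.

With N21's capacity at 100:
Round 1 — N19 at 160 > 140. N19 trips offline.
  N19 sheds 160 MW to N25: 160 each.
    N25: 70+160 = 230 > 100
Round 2 — N25 trips offline.
  N25 sheds 230 MW: no online neighbours, lost.
No further trips.

yes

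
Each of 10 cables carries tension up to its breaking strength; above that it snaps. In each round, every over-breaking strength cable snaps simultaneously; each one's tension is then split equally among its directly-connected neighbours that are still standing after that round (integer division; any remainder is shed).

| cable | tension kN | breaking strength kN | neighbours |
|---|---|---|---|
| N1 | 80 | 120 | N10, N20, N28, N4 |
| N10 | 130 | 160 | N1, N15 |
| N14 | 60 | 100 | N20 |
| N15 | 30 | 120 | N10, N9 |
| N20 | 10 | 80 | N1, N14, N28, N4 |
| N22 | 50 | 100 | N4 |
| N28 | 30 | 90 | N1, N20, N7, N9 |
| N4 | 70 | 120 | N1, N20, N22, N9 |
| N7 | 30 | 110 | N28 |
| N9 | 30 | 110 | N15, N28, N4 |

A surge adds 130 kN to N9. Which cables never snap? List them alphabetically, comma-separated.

N22

Round 1 — N9 at 160 > 110. N9 snaps.
  N9 sheds 160 kN to N15, N28, N4: 53 each (1 lost).
    N15: 30+53 = 83 ≤ 120
    N28: 30+53 = 83 ≤ 90
    N4: 70+53 = 123 > 120
Round 2 — N4 snaps.
  N4 sheds 123 kN to N1, N20, N22: 41 each.
    N1: 80+41 = 121 > 120
    N20: 10+41 = 51 ≤ 80
    N22: 50+41 = 91 ≤ 100
Round 3 — N1 snaps.
  N1 sheds 121 kN to N10, N20, N28: 40 each (1 lost).
    N10: 130+40 = 170 > 160
    N20: 51+40 = 91 > 80
    N28: 83+40 = 123 > 90
Round 4 — N10, N20, N28 snap.
  N10 sheds 170 kN to N15: 170 each.
    N15: 83+170 = 253 > 120
  N20 sheds 91 kN to N14: 91 each.
    N14: 60+91 = 151 > 100
  N28 sheds 123 kN to N7: 123 each.
    N7: 30+123 = 153 > 110
Round 5 — N14, N15, N7 snap.
  N14 sheds 151 kN: no online neighbours, lost.
  N15 sheds 253 kN: no online neighbours, lost.
  N7 sheds 153 kN: no online neighbours, lost.
No further breaks.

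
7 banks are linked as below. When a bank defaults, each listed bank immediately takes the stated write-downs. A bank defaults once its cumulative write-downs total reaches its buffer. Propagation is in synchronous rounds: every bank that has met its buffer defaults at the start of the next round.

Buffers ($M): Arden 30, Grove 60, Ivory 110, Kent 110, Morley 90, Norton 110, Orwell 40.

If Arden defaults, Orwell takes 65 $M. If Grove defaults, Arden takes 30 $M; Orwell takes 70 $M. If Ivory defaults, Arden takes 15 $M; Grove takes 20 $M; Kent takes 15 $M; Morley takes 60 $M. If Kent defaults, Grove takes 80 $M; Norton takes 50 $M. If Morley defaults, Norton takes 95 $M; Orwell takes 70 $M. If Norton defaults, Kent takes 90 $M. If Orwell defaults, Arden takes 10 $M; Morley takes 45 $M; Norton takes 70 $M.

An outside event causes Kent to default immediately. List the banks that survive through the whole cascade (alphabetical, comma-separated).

Ivory, Morley

Round 1 — Kent defaults (initial).
  Grove: +80 → 80 ≥ 60
  Norton: +50 → 50 < 110
Round 2 — Grove defaults.
  Arden: +30 → 30 ≥ 30
  Orwell: +70 → 70 ≥ 40
Round 3 — Arden, Orwell default.
  Morley: +45 → 45 < 90
  Norton: +70 → 120 ≥ 110
Round 4 — Norton defaults.
No further defaults.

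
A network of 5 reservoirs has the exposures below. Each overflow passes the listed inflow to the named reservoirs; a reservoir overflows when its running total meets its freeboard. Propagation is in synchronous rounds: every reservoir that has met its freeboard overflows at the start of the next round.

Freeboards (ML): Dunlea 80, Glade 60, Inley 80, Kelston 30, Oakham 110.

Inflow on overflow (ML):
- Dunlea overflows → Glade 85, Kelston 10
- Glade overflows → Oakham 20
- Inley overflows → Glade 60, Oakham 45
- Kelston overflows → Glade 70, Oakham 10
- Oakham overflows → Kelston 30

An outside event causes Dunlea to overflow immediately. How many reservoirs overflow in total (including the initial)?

2

Round 1 — Dunlea overflows (initial).
  Glade: +85 → 85 ≥ 60
  Kelston: +10 → 10 < 30
Round 2 — Glade overflows.
  Oakham: +20 → 20 < 110
No further overflows.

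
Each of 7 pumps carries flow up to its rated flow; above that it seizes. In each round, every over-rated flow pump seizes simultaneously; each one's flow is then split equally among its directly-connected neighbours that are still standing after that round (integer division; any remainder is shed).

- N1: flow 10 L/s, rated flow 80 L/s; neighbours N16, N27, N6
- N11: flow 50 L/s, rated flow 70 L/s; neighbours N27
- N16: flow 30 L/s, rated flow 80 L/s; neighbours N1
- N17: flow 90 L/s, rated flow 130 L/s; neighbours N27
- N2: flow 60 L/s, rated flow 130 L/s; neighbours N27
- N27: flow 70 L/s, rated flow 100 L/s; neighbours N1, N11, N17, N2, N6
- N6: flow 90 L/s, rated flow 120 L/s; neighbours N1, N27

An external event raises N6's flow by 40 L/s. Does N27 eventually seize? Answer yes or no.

Round 1 — N6 at 130 > 120. N6 seizes.
  N6 sheds 130 L/s to N1, N27: 65 each.
    N1: 10+65 = 75 ≤ 80
    N27: 70+65 = 135 > 100
Round 2 — N27 seizes.
  N27 sheds 135 L/s to N1, N11, N17, N2: 33 each (3 lost).
    N1: 75+33 = 108 > 80
    N11: 50+33 = 83 > 70
    N17: 90+33 = 123 ≤ 130
    N2: 60+33 = 93 ≤ 130
Round 3 — N1, N11 seize.
  N1 sheds 108 L/s to N16: 108 each.
    N16: 30+108 = 138 > 80
  N11 sheds 83 L/s: no online neighbours, lost.
Round 4 — N16 seizes.
  N16 sheds 138 L/s: no online neighbours, lost.
No further seizures.

yes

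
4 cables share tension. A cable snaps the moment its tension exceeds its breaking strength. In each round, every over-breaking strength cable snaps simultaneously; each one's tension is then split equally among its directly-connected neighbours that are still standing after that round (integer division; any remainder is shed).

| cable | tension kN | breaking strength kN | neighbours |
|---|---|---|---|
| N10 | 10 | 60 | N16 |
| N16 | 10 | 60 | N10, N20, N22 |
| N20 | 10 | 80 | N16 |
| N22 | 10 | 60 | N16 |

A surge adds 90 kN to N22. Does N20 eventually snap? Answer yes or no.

no

Round 1 — N22 at 100 > 60. N22 snaps.
  N22 sheds 100 kN to N16: 100 each.
    N16: 10+100 = 110 > 60
Round 2 — N16 snaps.
  N16 sheds 110 kN to N10, N20: 55 each.
    N10: 10+55 = 65 > 60
    N20: 10+55 = 65 ≤ 80
Round 3 — N10 snaps.
  N10 sheds 65 kN: no online neighbours, lost.
No further breaks.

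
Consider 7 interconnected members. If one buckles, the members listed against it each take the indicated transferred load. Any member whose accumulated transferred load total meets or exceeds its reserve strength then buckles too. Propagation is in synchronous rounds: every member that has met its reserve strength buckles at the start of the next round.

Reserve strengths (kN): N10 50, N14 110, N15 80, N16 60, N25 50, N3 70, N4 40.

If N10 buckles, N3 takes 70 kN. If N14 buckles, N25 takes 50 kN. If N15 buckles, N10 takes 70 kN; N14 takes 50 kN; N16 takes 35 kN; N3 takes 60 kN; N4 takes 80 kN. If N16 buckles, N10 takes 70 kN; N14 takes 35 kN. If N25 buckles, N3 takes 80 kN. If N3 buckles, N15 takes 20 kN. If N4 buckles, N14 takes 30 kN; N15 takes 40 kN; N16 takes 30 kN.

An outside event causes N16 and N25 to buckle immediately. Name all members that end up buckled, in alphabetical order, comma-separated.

Round 1 — N16, N25 buckle (initial).
  N10: +70 → 70 ≥ 50
  N14: +35 → 35 < 110
  N3: +80 → 80 ≥ 70
Round 2 — N10, N3 buckle.
  N15: +20 → 20 < 80
No further bucklings.

N10, N16, N25, N3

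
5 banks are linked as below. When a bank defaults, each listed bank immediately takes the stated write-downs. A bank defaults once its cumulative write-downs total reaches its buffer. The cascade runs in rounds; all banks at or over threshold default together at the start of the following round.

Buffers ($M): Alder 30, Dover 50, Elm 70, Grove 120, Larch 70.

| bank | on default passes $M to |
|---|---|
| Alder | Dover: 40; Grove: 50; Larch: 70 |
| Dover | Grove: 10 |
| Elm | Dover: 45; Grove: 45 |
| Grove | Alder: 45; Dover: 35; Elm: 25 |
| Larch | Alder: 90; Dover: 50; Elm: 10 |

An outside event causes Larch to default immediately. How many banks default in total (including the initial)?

3

Round 1 — Larch defaults (initial).
  Alder: +90 → 90 ≥ 30
  Dover: +50 → 50 ≥ 50
  Elm: +10 → 10 < 70
Round 2 — Alder, Dover default.
  Grove: +50+10 → 60 < 120
No further defaults.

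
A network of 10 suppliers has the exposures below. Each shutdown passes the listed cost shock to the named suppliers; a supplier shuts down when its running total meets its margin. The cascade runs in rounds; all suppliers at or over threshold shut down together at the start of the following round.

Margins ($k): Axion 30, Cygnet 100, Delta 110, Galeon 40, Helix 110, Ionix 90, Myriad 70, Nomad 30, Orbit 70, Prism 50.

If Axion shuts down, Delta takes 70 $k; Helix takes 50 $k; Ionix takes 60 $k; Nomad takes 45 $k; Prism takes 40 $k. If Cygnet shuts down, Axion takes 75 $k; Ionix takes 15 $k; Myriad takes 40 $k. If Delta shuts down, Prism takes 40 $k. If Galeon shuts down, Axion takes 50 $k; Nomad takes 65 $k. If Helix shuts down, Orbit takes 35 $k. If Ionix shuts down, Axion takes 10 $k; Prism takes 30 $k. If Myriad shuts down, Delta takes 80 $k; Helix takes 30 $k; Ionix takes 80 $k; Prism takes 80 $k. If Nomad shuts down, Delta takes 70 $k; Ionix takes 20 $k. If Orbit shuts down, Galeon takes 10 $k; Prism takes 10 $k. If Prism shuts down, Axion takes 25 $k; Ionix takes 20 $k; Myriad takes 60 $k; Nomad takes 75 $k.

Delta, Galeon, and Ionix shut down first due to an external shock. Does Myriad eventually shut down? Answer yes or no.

Round 1 — Delta, Galeon, Ionix shut down (initial).
  Axion: +50+10 → 60 ≥ 30
  Nomad: +65 → 65 ≥ 30
  Prism: +40+30 → 70 ≥ 50
Round 2 — Axion, Nomad, Prism shut down.
  Helix: +50 → 50 < 110
  Myriad: +60 → 60 < 70
No further shutdowns.

no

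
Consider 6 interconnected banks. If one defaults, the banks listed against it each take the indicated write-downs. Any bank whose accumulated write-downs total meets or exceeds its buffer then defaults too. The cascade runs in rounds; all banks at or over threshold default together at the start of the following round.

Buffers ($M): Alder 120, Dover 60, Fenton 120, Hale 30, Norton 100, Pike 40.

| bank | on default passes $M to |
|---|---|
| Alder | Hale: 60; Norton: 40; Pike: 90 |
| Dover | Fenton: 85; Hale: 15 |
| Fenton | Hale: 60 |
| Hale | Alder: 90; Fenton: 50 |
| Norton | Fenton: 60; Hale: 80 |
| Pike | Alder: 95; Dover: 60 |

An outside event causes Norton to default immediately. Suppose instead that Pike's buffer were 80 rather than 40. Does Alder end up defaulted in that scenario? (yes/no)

With Pike's buffer at 80:
Round 1 — Norton defaults (initial).
  Fenton: +60 → 60 < 120
  Hale: +80 → 80 ≥ 30
Round 2 — Hale defaults.
  Alder: +90 → 90 < 120
  Fenton: +50 → 110 < 120
No further defaults.

no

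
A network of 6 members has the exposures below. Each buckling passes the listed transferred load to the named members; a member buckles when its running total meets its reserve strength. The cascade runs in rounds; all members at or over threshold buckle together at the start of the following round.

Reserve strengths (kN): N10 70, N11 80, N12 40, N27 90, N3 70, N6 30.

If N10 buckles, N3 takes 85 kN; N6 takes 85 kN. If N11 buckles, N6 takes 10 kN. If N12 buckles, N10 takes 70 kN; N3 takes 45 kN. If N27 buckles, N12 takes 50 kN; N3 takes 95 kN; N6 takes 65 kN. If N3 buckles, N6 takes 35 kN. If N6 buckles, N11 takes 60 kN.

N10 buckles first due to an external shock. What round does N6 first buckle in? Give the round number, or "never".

2

Round 1 — N10 buckles (initial).
  N3: +85 → 85 ≥ 70
  N6: +85 → 85 ≥ 30
Round 2 — N3, N6 buckle.
  N11: +60 → 60 < 80
No further bucklings.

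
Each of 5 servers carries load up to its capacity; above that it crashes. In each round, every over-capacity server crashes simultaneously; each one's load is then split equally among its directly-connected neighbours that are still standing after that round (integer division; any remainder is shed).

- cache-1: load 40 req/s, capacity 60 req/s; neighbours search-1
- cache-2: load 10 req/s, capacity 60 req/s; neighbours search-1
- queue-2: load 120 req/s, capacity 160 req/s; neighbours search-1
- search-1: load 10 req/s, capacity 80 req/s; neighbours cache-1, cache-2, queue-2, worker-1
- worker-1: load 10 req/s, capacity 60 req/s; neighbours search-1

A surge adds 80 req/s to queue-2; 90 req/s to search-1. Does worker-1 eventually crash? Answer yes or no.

no

Round 1 — queue-2 at 200 > 160; search-1 at 100 > 80. queue-2, search-1 crash.
  queue-2 sheds 200 req/s: no online neighbours, lost.
  search-1 sheds 100 req/s to cache-1, cache-2, worker-1: 33 each (1 lost).
    cache-1: 40+33 = 73 > 60
    cache-2: 10+33 = 43 ≤ 60
    worker-1: 10+33 = 43 ≤ 60
Round 2 — cache-1 crashes.
  cache-1 sheds 73 req/s: no online neighbours, lost.
No further crashes.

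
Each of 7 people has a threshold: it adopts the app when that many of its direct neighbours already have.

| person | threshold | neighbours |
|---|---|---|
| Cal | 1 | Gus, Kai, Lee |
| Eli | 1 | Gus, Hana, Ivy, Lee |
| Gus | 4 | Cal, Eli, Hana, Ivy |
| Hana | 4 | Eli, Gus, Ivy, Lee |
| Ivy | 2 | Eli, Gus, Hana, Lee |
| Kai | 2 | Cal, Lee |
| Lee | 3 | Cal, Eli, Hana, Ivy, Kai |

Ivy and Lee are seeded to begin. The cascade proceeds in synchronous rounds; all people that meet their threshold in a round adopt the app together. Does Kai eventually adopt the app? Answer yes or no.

yes

Round 1 — Ivy, Lee adopt the app (initial).
Round 2 — checking thresholds:
  Cal: 1 of 3 neighbours ≥ 1, adopts the app.
  Eli: 2 of 4 neighbours ≥ 1, adopts the app.
  Gus: 1 of 4 neighbours < 4, not yet.
  Hana: 2 of 4 neighbours < 4, not yet.
  Kai: 1 of 2 neighbours < 2, not yet.
Round 3 — checking thresholds:
  Gus: 3 of 4 neighbours < 4, not yet.
  Hana: 3 of 4 neighbours < 4, not yet.
  Kai: 2 of 2 neighbours ≥ 2, adopts the app.
Round 4 — no new adoptions; cascade stops.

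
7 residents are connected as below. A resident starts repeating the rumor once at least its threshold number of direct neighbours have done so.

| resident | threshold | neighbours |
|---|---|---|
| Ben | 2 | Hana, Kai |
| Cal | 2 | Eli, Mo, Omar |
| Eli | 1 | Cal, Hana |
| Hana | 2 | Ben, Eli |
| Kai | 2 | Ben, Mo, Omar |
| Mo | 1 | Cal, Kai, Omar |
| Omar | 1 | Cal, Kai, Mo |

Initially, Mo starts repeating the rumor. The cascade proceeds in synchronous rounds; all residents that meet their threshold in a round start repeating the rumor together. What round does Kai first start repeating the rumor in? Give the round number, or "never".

3

Round 1 — Mo starts repeating the rumor (initial).
Round 2 — checking thresholds:
  Cal: 1 of 3 neighbours < 2, not yet.
  Kai: 1 of 3 neighbours < 2, not yet.
  Omar: 1 of 3 neighbours ≥ 1, starts repeating the rumor.
Round 3 — checking thresholds:
  Cal: 2 of 3 neighbours ≥ 2, starts repeating the rumor.
  Kai: 2 of 3 neighbours ≥ 2, starts repeating the rumor.
Round 4 — checking thresholds:
  Ben: 1 of 2 neighbours < 2, not yet.
  Eli: 1 of 2 neighbours ≥ 1, starts repeating the rumor.
Round 5 — no new spreads; cascade stops.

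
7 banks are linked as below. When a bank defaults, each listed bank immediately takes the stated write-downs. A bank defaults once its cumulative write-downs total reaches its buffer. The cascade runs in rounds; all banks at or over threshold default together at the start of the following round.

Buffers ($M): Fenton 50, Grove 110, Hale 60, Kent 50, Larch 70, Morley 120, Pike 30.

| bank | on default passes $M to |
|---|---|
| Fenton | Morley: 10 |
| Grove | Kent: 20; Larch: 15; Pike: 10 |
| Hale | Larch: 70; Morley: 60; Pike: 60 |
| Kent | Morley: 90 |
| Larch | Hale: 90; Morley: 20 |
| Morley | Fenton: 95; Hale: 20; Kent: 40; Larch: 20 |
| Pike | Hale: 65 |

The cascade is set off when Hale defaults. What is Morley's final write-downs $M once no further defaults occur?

Round 1 — Hale defaults (initial).
  Larch: +70 → 70 ≥ 70
  Morley: +60 → 60 < 120
  Pike: +60 → 60 ≥ 30
Round 2 — Larch, Pike default.
  Morley: +20 → 80 < 120
No further defaults.

80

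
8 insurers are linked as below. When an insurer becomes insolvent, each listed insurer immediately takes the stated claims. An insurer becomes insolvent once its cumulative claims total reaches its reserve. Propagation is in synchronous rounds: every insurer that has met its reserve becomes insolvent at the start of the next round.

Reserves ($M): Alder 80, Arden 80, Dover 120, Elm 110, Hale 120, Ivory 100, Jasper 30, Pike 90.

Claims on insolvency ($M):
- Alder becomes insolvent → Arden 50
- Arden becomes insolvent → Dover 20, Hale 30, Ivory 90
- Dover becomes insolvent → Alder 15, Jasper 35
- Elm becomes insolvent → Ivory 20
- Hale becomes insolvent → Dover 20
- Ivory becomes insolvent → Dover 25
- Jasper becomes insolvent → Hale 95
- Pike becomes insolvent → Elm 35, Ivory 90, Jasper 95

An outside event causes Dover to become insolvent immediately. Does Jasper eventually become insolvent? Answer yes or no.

Round 1 — Dover becomes insolvent (initial).
  Alder: +15 → 15 < 80
  Jasper: +35 → 35 ≥ 30
Round 2 — Jasper becomes insolvent.
  Hale: +95 → 95 < 120
No further insolvencies.

yes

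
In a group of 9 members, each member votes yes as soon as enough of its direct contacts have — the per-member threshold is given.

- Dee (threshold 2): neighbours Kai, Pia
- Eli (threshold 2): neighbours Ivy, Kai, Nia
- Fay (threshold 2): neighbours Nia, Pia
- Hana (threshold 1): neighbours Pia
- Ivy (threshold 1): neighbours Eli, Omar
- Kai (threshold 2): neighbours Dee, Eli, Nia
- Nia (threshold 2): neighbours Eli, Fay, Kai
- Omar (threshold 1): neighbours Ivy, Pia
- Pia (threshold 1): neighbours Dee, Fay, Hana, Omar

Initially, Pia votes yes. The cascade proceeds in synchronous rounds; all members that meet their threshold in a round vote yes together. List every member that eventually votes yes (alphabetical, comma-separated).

Round 1 — Pia votes yes (initial).
Round 2 — checking thresholds:
  Dee: 1 of 2 neighbours < 2, below threshold.
  Fay: 1 of 2 neighbours < 2, below threshold.
  Hana: 1 of 1 neighbours ≥ 1, votes yes.
  Omar: 1 of 2 neighbours ≥ 1, votes yes.
Round 3 — checking thresholds:
  Dee: 1 of 2 neighbours < 2, below threshold.
  Fay: 1 of 2 neighbours < 2, below threshold.
  Ivy: 1 of 2 neighbours ≥ 1, votes yes.
Round 4 — no new yes votes; cascade stops.

Hana, Ivy, Omar, Pia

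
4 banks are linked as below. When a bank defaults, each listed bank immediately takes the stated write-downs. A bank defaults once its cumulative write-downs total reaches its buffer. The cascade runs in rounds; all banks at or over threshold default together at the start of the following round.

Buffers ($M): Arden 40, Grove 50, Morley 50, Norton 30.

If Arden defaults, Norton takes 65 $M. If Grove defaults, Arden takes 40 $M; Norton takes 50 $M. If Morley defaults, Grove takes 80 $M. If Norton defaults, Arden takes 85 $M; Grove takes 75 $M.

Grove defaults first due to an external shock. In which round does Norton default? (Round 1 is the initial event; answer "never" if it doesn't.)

2

Round 1 — Grove defaults (initial).
  Arden: +40 → 40 ≥ 40
  Norton: +50 → 50 ≥ 30
Round 2 — Arden, Norton default.
No further defaults.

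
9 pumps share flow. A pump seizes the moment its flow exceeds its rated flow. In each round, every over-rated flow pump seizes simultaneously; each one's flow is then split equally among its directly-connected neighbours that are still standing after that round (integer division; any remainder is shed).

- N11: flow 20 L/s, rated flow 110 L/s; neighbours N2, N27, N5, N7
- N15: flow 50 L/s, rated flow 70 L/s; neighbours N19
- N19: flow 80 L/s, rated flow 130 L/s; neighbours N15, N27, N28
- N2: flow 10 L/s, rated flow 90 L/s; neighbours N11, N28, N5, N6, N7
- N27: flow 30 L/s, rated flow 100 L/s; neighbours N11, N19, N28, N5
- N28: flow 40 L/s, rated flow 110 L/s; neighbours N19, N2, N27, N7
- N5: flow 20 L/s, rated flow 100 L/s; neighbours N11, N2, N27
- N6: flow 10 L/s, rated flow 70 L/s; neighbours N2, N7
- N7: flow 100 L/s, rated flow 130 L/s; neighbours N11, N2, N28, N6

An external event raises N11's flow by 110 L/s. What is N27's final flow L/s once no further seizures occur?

62

Round 1 — N11 at 130 > 110. N11 seizes.
  N11 sheds 130 L/s to N2, N27, N5, N7: 32 each (2 lost).
    N2: 10+32 = 42 ≤ 90
    N27: 30+32 = 62 ≤ 100
    N5: 20+32 = 52 ≤ 100
    N7: 100+32 = 132 > 130
Round 2 — N7 seizes.
  N7 sheds 132 L/s to N2, N28, N6: 44 each.
    N2: 42+44 = 86 ≤ 90
    N28: 40+44 = 84 ≤ 110
    N6: 10+44 = 54 ≤ 70
No further seizures.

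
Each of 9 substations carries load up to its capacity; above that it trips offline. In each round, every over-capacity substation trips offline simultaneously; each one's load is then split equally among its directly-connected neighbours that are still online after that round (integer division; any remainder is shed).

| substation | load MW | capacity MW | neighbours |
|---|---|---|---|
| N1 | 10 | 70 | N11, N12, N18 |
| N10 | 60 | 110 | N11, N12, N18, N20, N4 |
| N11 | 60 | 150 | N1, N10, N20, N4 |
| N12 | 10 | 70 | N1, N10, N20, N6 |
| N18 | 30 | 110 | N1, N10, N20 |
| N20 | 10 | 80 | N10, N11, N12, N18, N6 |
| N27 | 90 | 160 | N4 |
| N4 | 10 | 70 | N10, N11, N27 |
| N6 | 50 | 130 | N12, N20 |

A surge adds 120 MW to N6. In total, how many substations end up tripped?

4

Round 1 — N6 at 170 > 130. N6 trips offline.
  N6 sheds 170 MW to N12, N20: 85 each.
    N12: 10+85 = 95 > 70
    N20: 10+85 = 95 > 80
Round 2 — N12, N20 trip offline.
  N12 sheds 95 MW to N1, N10: 47 each (1 lost).
    N1: 10+47 = 57 ≤ 70
    N10: 60+47 = 107 ≤ 110
  N20 sheds 95 MW to N10, N11, N18: 31 each (2 lost).
    N10: 107+31 = 138 > 110
    N11: 60+31 = 91 ≤ 150
    N18: 30+31 = 61 ≤ 110
Round 3 — N10 trips offline.
  N10 sheds 138 MW to N11, N18, N4: 46 each.
    N11: 91+46 = 137 ≤ 150
    N18: 61+46 = 107 ≤ 110
    N4: 10+46 = 56 ≤ 70
No further trips.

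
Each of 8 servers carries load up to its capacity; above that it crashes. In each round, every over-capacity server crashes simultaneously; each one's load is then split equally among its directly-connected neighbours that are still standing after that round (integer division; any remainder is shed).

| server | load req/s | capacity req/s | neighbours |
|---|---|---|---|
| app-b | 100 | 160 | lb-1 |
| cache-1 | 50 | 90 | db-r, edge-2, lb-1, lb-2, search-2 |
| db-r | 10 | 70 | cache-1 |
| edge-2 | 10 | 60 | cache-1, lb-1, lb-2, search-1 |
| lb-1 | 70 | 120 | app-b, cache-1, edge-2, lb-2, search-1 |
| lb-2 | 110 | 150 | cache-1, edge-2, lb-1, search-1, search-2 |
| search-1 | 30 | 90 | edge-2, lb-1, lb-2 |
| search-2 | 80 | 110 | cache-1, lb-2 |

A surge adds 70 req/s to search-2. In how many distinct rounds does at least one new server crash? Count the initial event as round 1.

Round 1 — search-2 at 150 > 110. search-2 crashes.
  search-2 sheds 150 req/s to cache-1, lb-2: 75 each.
    cache-1: 50+75 = 125 > 90
    lb-2: 110+75 = 185 > 150
Round 2 — cache-1, lb-2 crash.
  cache-1 sheds 125 req/s to db-r, edge-2, lb-1: 41 each (2 lost).
    db-r: 10+41 = 51 ≤ 70
    edge-2: 10+41 = 51 ≤ 60
    lb-1: 70+41 = 111 ≤ 120
  lb-2 sheds 185 req/s to edge-2, lb-1, search-1: 61 each (2 lost).
    edge-2: 51+61 = 112 > 60
    lb-1: 111+61 = 172 > 120
    search-1: 30+61 = 91 > 90
Round 3 — edge-2, lb-1, search-1 crash.
  edge-2 sheds 112 req/s: no online neighbours, lost.
  lb-1 sheds 172 req/s to app-b: 172 each.
    app-b: 100+172 = 272 > 160
  search-1 sheds 91 req/s: no online neighbours, lost.
Round 4 — app-b crashes.
  app-b sheds 272 req/s: no online neighbours, lost.
No further crashes.

4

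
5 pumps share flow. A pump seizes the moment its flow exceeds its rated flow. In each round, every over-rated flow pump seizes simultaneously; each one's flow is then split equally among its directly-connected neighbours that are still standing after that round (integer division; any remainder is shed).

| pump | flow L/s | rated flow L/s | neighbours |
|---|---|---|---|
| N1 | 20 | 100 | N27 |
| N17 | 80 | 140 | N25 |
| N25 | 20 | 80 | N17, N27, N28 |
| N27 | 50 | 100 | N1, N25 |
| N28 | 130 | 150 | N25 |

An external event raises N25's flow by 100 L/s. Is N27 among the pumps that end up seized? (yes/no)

Round 1 — N25 at 120 > 80. N25 seizes.
  N25 sheds 120 L/s to N17, N27, N28: 40 each.
    N17: 80+40 = 120 ≤ 140
    N27: 50+40 = 90 ≤ 100
    N28: 130+40 = 170 > 150
Round 2 — N28 seizes.
  N28 sheds 170 L/s: no online neighbours, lost.
No further seizures.

no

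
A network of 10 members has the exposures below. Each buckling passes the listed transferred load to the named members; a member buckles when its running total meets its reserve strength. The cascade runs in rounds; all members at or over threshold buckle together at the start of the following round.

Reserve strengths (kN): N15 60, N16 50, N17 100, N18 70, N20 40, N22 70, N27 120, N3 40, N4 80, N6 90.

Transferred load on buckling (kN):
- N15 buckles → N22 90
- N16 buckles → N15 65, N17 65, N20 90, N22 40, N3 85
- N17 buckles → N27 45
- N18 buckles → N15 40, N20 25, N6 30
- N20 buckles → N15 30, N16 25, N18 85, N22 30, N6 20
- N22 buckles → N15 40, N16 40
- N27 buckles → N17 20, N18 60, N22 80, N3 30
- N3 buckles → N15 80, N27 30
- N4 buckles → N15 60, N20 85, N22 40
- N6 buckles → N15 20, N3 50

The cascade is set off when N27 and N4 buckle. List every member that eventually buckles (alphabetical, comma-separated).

N15, N16, N18, N20, N22, N27, N3, N4

Round 1 — N27, N4 buckle (initial).
  N15: +60 → 60 ≥ 60
  N17: +20 → 20 < 100
  N18: +60 → 60 < 70
  N20: +85 → 85 ≥ 40
  N22: +80+40 → 120 ≥ 70
  N3: +30 → 30 < 40
Round 2 — N15, N20, N22 buckle.
  N16: +25+40 → 65 ≥ 50
  N18: +85 → 145 ≥ 70
  N6: +20 → 20 < 90
Round 3 — N16, N18 buckle.
  N17: +65 → 85 < 100
  N3: +85 → 115 ≥ 40
  N6: +30 → 50 < 90
Round 4 — N3 buckles.
No further bucklings.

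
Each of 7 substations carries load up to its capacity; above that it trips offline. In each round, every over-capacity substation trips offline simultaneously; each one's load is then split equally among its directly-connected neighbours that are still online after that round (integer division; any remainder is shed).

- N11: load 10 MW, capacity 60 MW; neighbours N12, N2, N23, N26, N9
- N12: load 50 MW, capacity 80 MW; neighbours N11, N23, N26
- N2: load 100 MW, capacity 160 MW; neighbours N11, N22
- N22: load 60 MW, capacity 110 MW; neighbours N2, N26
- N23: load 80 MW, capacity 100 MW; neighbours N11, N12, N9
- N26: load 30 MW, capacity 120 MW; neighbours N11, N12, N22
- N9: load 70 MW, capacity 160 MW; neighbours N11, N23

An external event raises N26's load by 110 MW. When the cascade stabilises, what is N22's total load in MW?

106

Round 1 — N26 at 140 > 120. N26 trips offline.
  N26 sheds 140 MW to N11, N12, N22: 46 each (2 lost).
    N11: 10+46 = 56 ≤ 60
    N12: 50+46 = 96 > 80
    N22: 60+46 = 106 ≤ 110
Round 2 — N12 trips offline.
  N12 sheds 96 MW to N11, N23: 48 each.
    N11: 56+48 = 104 > 60
    N23: 80+48 = 128 > 100
Round 3 — N11, N23 trip offline.
  N11 sheds 104 MW to N2, N9: 52 each.
    N2: 100+52 = 152 ≤ 160
    N9: 70+52 = 122 ≤ 160
  N23 sheds 128 MW to N9: 128 each.
    N9: 122+128 = 250 > 160
Round 4 — N9 trips offline.
  N9 sheds 250 MW: no online neighbours, lost.
No further trips.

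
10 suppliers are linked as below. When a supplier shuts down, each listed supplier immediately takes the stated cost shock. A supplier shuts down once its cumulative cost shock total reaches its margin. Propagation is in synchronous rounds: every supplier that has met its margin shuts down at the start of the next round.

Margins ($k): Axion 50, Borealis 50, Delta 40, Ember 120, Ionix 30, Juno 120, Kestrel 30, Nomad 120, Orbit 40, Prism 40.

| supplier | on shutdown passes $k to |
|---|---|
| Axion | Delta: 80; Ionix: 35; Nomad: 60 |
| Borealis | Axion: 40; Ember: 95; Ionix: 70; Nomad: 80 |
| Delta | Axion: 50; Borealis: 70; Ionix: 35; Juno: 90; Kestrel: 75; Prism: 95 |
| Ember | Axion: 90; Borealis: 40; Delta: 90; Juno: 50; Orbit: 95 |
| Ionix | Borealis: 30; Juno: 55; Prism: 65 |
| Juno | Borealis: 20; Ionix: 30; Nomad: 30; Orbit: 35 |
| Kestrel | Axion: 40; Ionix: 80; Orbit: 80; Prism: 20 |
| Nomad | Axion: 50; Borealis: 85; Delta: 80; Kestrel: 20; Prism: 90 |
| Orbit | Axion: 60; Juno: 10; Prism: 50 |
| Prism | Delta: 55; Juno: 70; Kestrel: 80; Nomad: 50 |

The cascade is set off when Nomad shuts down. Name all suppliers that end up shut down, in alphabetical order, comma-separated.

Axion, Borealis, Delta, Ionix, Juno, Kestrel, Nomad, Orbit, Prism

Round 1 — Nomad shuts down (initial).
  Axion: +50 → 50 ≥ 50
  Borealis: +85 → 85 ≥ 50
  Delta: +80 → 80 ≥ 40
  Kestrel: +20 → 20 < 30
  Prism: +90 → 90 ≥ 40
Round 2 — Axion, Borealis, Delta, Prism shut down.
  Ember: +95 → 95 < 120
  Ionix: +35+70+35 → 140 ≥ 30
  Juno: +90+70 → 160 ≥ 120
  Kestrel: +75+80 → 175 ≥ 30
Round 3 — Ionix, Juno, Kestrel shut down.
  Orbit: +35+80 → 115 ≥ 40
Round 4 — Orbit shuts down.
No further shutdowns.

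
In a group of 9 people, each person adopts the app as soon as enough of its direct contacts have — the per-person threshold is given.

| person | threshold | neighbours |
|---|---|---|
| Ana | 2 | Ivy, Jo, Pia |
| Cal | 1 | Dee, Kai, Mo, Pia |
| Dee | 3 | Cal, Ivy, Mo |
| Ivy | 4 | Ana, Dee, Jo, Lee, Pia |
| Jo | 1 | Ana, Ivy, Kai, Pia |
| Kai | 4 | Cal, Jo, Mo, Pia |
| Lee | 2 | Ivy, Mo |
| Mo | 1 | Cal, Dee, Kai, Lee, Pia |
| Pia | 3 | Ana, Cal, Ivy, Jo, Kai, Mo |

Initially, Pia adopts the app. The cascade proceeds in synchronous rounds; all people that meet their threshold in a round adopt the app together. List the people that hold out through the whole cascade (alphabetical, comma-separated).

Dee, Ivy, Lee

Round 1 — Pia adopts the app (initial).
Round 2 — checking thresholds:
  Ana: 1 of 3 neighbours < 2, not yet.
  Cal: 1 of 4 neighbours ≥ 1, adopts the app.
  Ivy: 1 of 5 neighbours < 4, not yet.
  Jo: 1 of 4 neighbours ≥ 1, adopts the app.
  Kai: 1 of 4 neighbours < 4, not yet.
  Mo: 1 of 5 neighbours ≥ 1, adopts the app.
Round 3 — checking thresholds:
  Ana: 2 of 3 neighbours ≥ 2, adopts the app.
  Dee: 2 of 3 neighbours < 3, not yet.
  Ivy: 2 of 5 neighbours < 4, not yet.
  Kai: 4 of 4 neighbours ≥ 4, adopts the app.
  Lee: 1 of 2 neighbours < 2, not yet.
Round 4 — no new adoptions; cascade stops.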